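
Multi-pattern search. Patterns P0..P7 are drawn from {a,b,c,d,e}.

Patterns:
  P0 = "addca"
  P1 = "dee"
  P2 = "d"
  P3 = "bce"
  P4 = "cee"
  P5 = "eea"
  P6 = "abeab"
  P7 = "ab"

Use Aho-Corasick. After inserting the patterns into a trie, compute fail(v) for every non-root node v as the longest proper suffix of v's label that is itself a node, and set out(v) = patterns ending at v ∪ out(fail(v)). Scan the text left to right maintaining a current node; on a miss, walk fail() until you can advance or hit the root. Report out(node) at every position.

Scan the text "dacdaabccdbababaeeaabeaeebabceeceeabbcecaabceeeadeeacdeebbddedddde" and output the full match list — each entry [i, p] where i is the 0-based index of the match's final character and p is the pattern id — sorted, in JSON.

Build automaton:
Trie (insert patterns):
  n0 'ε': a→1 b→9 c→12 d→6 e→15
  n1 'a': b→18 d→2
  n2 'ad': d→3
  n3 'add': c→4
  n4 'addc': a→5
  n5 'addca': ·  ←P0
  n6 'd': e→7  ←P2
  n7 'de': e→8
  n8 'dee': ·  ←P1
  n9 'b': c→10
  n10 'bc': e→11
  n11 'bce': ·  ←P3
  n12 'c': e→13
  n13 'ce': e→14
  n14 'cee': ·  ←P4
  n15 'e': e→16
  n16 'ee': a→17
  n17 'eea': ·  ←P5
  n18 'ab': e→19  ←P7
  n19 'abe': a→20
  n20 'abea': b→21
  n21 'abeab': ·  ←P6

Failure links (BFS by depth):
  fail(1) 'a': from fail(0)=0 chase 'a': 0 ⇒ 0;  out=∅∪out(0)=∅
  fail(6) 'd': from fail(0)=0 chase 'd': 0 ⇒ 0;  out={2}∪out(0)={2}
  fail(9) 'b': from fail(0)=0 chase 'b': 0 ⇒ 0;  out=∅∪out(0)=∅
  fail(12) 'c': from fail(0)=0 chase 'c': 0 ⇒ 0;  out=∅∪out(0)=∅
  fail(15) 'e': from fail(0)=0 chase 'e': 0 ⇒ 0;  out=∅∪out(0)=∅
  fail(2) 'ad': from fail(1)=0 chase 'd': 0 ⇒ 6;  out=∅∪out(6)={2}
  fail(7) 'de': from fail(6)=0 chase 'e': 0 ⇒ 15;  out=∅∪out(15)=∅
  fail(10) 'bc': from fail(9)=0 chase 'c': 0 ⇒ 12;  out=∅∪out(12)=∅
  fail(13) 'ce': from fail(12)=0 chase 'e': 0 ⇒ 15;  out=∅∪out(15)=∅
  fail(16) 'ee': from fail(15)=0 chase 'e': 0 ⇒ 15;  out=∅∪out(15)=∅
  fail(18) 'ab': from fail(1)=0 chase 'b': 0 ⇒ 9;  out={7}∪out(9)={7}
  fail(3) 'add': from fail(2)=6 chase 'd': 6→0 ⇒ 6;  out=∅∪out(6)={2}
  fail(8) 'dee': from fail(7)=15 chase 'e': 15 ⇒ 16;  out={1}∪out(16)={1}
  fail(11) 'bce': from fail(10)=12 chase 'e': 12 ⇒ 13;  out={3}∪out(13)={3}
  fail(14) 'cee': from fail(13)=15 chase 'e': 15 ⇒ 16;  out={4}∪out(16)={4}
  fail(17) 'eea': from fail(16)=15 chase 'a': 15→0 ⇒ 1;  out={5}∪out(1)={5}
  fail(19) 'abe': from fail(18)=9 chase 'e': 9→0 ⇒ 15;  out=∅∪out(15)=∅
  fail(4) 'addc': from fail(3)=6 chase 'c': 6→0 ⇒ 12;  out=∅∪out(12)=∅
  fail(20) 'abea': from fail(19)=15 chase 'a': 15→0 ⇒ 1;  out=∅∪out(1)=∅
  fail(5) 'addca': from fail(4)=12 chase 'a': 12→0 ⇒ 1;  out={0}∪out(1)={0}
  fail(21) 'abeab': from fail(20)=1 chase 'b': 1 ⇒ 18;  out={6}∪out(18)={6,7}

Text stream:
i=0 'd': node 0→6  emit P2@[0:0]
i=1 'a': node 6→1 (via fail)
i=2 'c': node 1→12 (via fail)
i=3 'd': node 12→6 (via fail)  emit P2@[3:3]
i=4 'a': node 6→1 (via fail)
i=5 'a': node 1→1 (via fail)
i=6 'b': node 1→18  emit P7@[5:6]
i=7 'c': node 18→10 (via fail)
i=8 'c': node 10→12 (via fail)
i=9 'd': node 12→6 (via fail)  emit P2@[9:9]
i=10 'b': node 6→9 (via fail)
i=11 'a': node 9→1 (via fail)
i=12 'b': node 1→18  emit P7@[11:12]
i=13 'a': node 18→1 (via fail)
i=14 'b': node 1→18  emit P7@[13:14]
i=15 'a': node 18→1 (via fail)
i=16 'e': node 1→15 (via fail)
i=17 'e': node 15→16
i=18 'a': node 16→17  emit P5@[16:18]
i=19 'a': node 17→1 (via fail)
i=20 'b': node 1→18  emit P7@[19:20]
i=21 'e': node 18→19
i=22 'a': node 19→20
i=23 'e': node 20→15 (via fail)
i=24 'e': node 15→16
i=25 'b': node 16→9 (via fail)
i=26 'a': node 9→1 (via fail)
i=27 'b': node 1→18  emit P7@[26:27]
i=28 'c': node 18→10 (via fail)
i=29 'e': node 10→11  emit P3@[27:29]
i=30 'e': node 11→14 (via fail)  emit P4@[28:30]
i=31 'c': node 14→12 (via fail)
i=32 'e': node 12→13
i=33 'e': node 13→14  emit P4@[31:33]
i=34 'a': node 14→17 (via fail)  emit P5@[32:34]
i=35 'b': node 17→18 (via fail)  emit P7@[34:35]
i=36 'b': node 18→9 (via fail)
i=37 'c': node 9→10
i=38 'e': node 10→11  emit P3@[36:38]
i=39 'c': node 11→12 (via fail)
i=40 'a': node 12→1 (via fail)
i=41 'a': node 1→1 (via fail)
i=42 'b': node 1→18  emit P7@[41:42]
i=43 'c': node 18→10 (via fail)
i=44 'e': node 10→11  emit P3@[42:44]
i=45 'e': node 11→14 (via fail)  emit P4@[43:45]
i=46 'e': node 14→16 (via fail)
i=47 'a': node 16→17  emit P5@[45:47]
i=48 'd': node 17→2 (via fail)  emit P2@[48:48]
i=49 'e': node 2→7 (via fail)
i=50 'e': node 7→8  emit P1@[48:50]
i=51 'a': node 8→17 (via fail)  emit P5@[49:51]
i=52 'c': node 17→12 (via fail)
i=53 'd': node 12→6 (via fail)  emit P2@[53:53]
i=54 'e': node 6→7
i=55 'e': node 7→8  emit P1@[53:55]
i=56 'b': node 8→9 (via fail)
i=57 'b': node 9→9 (via fail)
i=58 'd': node 9→6 (via fail)  emit P2@[58:58]
i=59 'd': node 6→6 (via fail)  emit P2@[59:59]
i=60 'e': node 6→7
i=61 'd': node 7→6 (via fail)  emit P2@[61:61]
i=62 'd': node 6→6 (via fail)  emit P2@[62:62]
i=63 'd': node 6→6 (via fail)  emit P2@[63:63]
i=64 'd': node 6→6 (via fail)  emit P2@[64:64]
i=65 'e': node 6→7

Result: [[0,2],[3,2],[6,7],[9,2],[12,7],[14,7],[18,5],[20,7],[27,7],[29,3],[30,4],[33,4],[34,5],[35,7],[38,3],[42,7],[44,3],[45,4],[47,5],[48,2],[50,1],[51,5],[53,2],[55,1],[58,2],[59,2],[61,2],[62,2],[63,2],[64,2]]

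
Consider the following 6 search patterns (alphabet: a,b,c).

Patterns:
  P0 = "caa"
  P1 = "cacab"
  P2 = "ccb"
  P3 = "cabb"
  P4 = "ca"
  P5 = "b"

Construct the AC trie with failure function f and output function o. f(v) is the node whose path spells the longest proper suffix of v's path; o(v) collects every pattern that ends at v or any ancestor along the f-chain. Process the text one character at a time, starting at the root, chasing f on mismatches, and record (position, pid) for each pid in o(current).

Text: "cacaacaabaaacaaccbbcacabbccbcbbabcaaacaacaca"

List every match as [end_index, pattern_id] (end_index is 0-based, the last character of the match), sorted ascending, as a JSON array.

Construct AC machine:
Trie (insert patterns):
  0='ε' goto b→11 c→1
  1='c' goto a→2 c→7
  2='ca' goto a→3 b→9 c→4  ←P4
  3='caa' goto ·  ←P0
  4='cac' goto a→5
  5='caca' goto b→6
  6='cacab' goto ·  ←P1
  7='cc' goto b→8
  8='ccb' goto ·  ←P2
  9='cab' goto b→10
  10='cabb' goto ·  ←P3
  11='b' goto ·  ←P5

BFS fail/out derivation:
  fail(1) 'c': from fail(0)=0 chase 'c': 0 ⇒ 0;  out=∅∪out(0)=∅
  fail(11) 'b': from fail(0)=0 chase 'b': 0 ⇒ 0;  out={5}∪out(0)={5}
  fail(2) 'ca': from fail(1)=0 chase 'a': 0 ⇒ 0;  out={4}∪out(0)={4}
  fail(7) 'cc': from fail(1)=0 chase 'c': 0 ⇒ 1;  out=∅∪out(1)=∅
  fail(3) 'caa': from fail(2)=0 chase 'a': 0 ⇒ 0;  out={0}∪out(0)={0}
  fail(4) 'cac': from fail(2)=0 chase 'c': 0 ⇒ 1;  out=∅∪out(1)=∅
  fail(8) 'ccb': from fail(7)=1 chase 'b': 1→0 ⇒ 11;  out={2}∪out(11)={2,5}
  fail(9) 'cab': from fail(2)=0 chase 'b': 0 ⇒ 11;  out=∅∪out(11)={5}
  fail(5) 'caca': from fail(4)=1 chase 'a': 1 ⇒ 2;  out=∅∪out(2)={4}
  fail(10) 'cabb': from fail(9)=11 chase 'b': 11→0 ⇒ 11;  out={3}∪out(11)={3,5}
  fail(6) 'cacab': from fail(5)=2 chase 'b': 2 ⇒ 9;  out={1}∪out(9)={1,5}

Text stream:
i=0 'c': node 0→1
i=1 'a': node 1→2  emit P4@[0:1]
i=2 'c': node 2→4
i=3 'a': node 4→5  emit P4@[2:3]
i=4 'a': node 5→3 (fail-walked)  emit P0@[2:4]
i=5 'c': node 3→1 (fail-walked)
i=6 'a': node 1→2  emit P4@[5:6]
i=7 'a': node 2→3  emit P0@[5:7]
i=8 'b': node 3→11 (fail-walked)  emit P5@[8:8]
i=9 'a': node 11→0 (fail-walked)
i=10 'a': node 0→0
i=11 'a': node 0→0
i=12 'c': node 0→1
i=13 'a': node 1→2  emit P4@[12:13]
i=14 'a': node 2→3  emit P0@[12:14]
i=15 'c': node 3→1 (fail-walked)
i=16 'c': node 1→7
i=17 'b': node 7→8  emit P2@[15:17],P5@[17:17]
i=18 'b': node 8→11 (fail-walked)  emit P5@[18:18]
i=19 'c': node 11→1 (fail-walked)
i=20 'a': node 1→2  emit P4@[19:20]
i=21 'c': node 2→4
i=22 'a': node 4→5  emit P4@[21:22]
i=23 'b': node 5→6  emit P1@[19:23],P5@[23:23]
i=24 'b': node 6→10 (fail-walked)  emit P3@[21:24],P5@[24:24]
i=25 'c': node 10→1 (fail-walked)
i=26 'c': node 1→7
i=27 'b': node 7→8  emit P2@[25:27],P5@[27:27]
i=28 'c': node 8→1 (fail-walked)
i=29 'b': node 1→11 (fail-walked)  emit P5@[29:29]
i=30 'b': node 11→11 (fail-walked)  emit P5@[30:30]
i=31 'a': node 11→0 (fail-walked)
i=32 'b': node 0→11  emit P5@[32:32]
i=33 'c': node 11→1 (fail-walked)
i=34 'a': node 1→2  emit P4@[33:34]
i=35 'a': node 2→3  emit P0@[33:35]
i=36 'a': node 3→0 (fail-walked)
i=37 'c': node 0→1
i=38 'a': node 1→2  emit P4@[37:38]
i=39 'a': node 2→3  emit P0@[37:39]
i=40 'c': node 3→1 (fail-walked)
i=41 'a': node 1→2  emit P4@[40:41]
i=42 'c': node 2→4
i=43 'a': node 4→5  emit P4@[42:43]

Result: [[1,4],[3,4],[4,0],[6,4],[7,0],[8,5],[13,4],[14,0],[17,2],[17,5],[18,5],[20,4],[22,4],[23,1],[23,5],[24,3],[24,5],[27,2],[27,5],[29,5],[30,5],[32,5],[34,4],[35,0],[38,4],[39,0],[41,4],[43,4]]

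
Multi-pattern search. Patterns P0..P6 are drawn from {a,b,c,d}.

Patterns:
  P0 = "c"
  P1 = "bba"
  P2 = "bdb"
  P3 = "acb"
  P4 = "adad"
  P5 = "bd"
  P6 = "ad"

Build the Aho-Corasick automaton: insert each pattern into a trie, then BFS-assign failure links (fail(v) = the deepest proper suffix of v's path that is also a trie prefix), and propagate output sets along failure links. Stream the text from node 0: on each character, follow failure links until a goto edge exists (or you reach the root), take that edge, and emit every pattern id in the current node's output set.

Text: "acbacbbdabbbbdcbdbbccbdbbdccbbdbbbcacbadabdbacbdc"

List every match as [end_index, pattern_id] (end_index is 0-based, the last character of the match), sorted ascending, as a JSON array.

Build automaton:
Trie nodes:
  0='ε' goto a→7 b→2 c→1
  1='c' goto ·  ←P0
  2='b' goto b→3 d→5
  3='bb' goto a→4
  4='bba' goto ·  ←P1
  5='bd' goto b→6  ←P5
  6='bdb' goto ·  ←P2
  7='a' goto c→8 d→10
  8='ac' goto b→9
  9='acb' goto ·  ←P3
  10='ad' goto a→11  ←P6
  11='ada' goto d→12
  12='adad' goto ·  ←P4

Failure links (BFS by depth):
  fail(1) 'c': from fail(0)=0 chase 'c': 0 ⇒ 0;  out={0}∪out(0)={0}
  fail(2) 'b': from fail(0)=0 chase 'b': 0 ⇒ 0;  out=∅∪out(0)=∅
  fail(7) 'a': from fail(0)=0 chase 'a': 0 ⇒ 0;  out=∅∪out(0)=∅
  fail(3) 'bb': from fail(2)=0 chase 'b': 0 ⇒ 2;  out=∅∪out(2)=∅
  fail(5) 'bd': from fail(2)=0 chase 'd': 0 ⇒ 0;  out={5}∪out(0)={5}
  fail(8) 'ac': from fail(7)=0 chase 'c': 0 ⇒ 1;  out=∅∪out(1)={0}
  fail(10) 'ad': from fail(7)=0 chase 'd': 0 ⇒ 0;  out={6}∪out(0)={6}
  fail(4) 'bba': from fail(3)=2 chase 'a': 2→0 ⇒ 7;  out={1}∪out(7)={1}
  fail(6) 'bdb': from fail(5)=0 chase 'b': 0 ⇒ 2;  out={2}∪out(2)={2}
  fail(9) 'acb': from fail(8)=1 chase 'b': 1→0 ⇒ 2;  out={3}∪out(2)={3}
  fail(11) 'ada': from fail(10)=0 chase 'a': 0 ⇒ 7;  out=∅∪out(7)=∅
  fail(12) 'adad': from fail(11)=7 chase 'd': 7 ⇒ 10;  out={4}∪out(10)={4,6}

Text stream:
pos 0 'a': at 7
pos 1 'c': at 8  → match P0@[1:1]
pos 2 'b': at 9  → match P3@[0:2]
pos 3 'a': at 7 ·f
pos 4 'c': at 8  → match P0@[4:4]
pos 5 'b': at 9  → match P3@[3:5]
pos 6 'b': at 3 ·f
pos 7 'd': at 5 ·f  → match P5@[6:7]
pos 8 'a': at 7 ·f
pos 9 'b': at 2 ·f
pos 10 'b': at 3
pos 11 'b': at 3 ·f
pos 12 'b': at 3 ·f
pos 13 'd': at 5 ·f  → match P5@[12:13]
pos 14 'c': at 1 ·f  → match P0@[14:14]
pos 15 'b': at 2 ·f
pos 16 'd': at 5  → match P5@[15:16]
pos 17 'b': at 6  → match P2@[15:17]
pos 18 'b': at 3 ·f
pos 19 'c': at 1 ·f  → match P0@[19:19]
pos 20 'c': at 1 ·f  → match P0@[20:20]
pos 21 'b': at 2 ·f
pos 22 'd': at 5  → match P5@[21:22]
pos 23 'b': at 6  → match P2@[21:23]
pos 24 'b': at 3 ·f
pos 25 'd': at 5 ·f  → match P5@[24:25]
pos 26 'c': at 1 ·f  → match P0@[26:26]
pos 27 'c': at 1 ·f  → match P0@[27:27]
pos 28 'b': at 2 ·f
pos 29 'b': at 3
pos 30 'd': at 5 ·f  → match P5@[29:30]
pos 31 'b': at 6  → match P2@[29:31]
pos 32 'b': at 3 ·f
pos 33 'b': at 3 ·f
pos 34 'c': at 1 ·f  → match P0@[34:34]
pos 35 'a': at 7 ·f
pos 36 'c': at 8  → match P0@[36:36]
pos 37 'b': at 9  → match P3@[35:37]
pos 38 'a': at 7 ·f
pos 39 'd': at 10  → match P6@[38:39]
pos 40 'a': at 11
pos 41 'b': at 2 ·f
pos 42 'd': at 5  → match P5@[41:42]
pos 43 'b': at 6  → match P2@[41:43]
pos 44 'a': at 7 ·f
pos 45 'c': at 8  → match P0@[45:45]
pos 46 'b': at 9  → match P3@[44:46]
pos 47 'd': at 5 ·f  → match P5@[46:47]
pos 48 'c': at 1 ·f  → match P0@[48:48]

All matches (sorted): [[1,0],[2,3],[4,0],[5,3],[7,5],[13,5],[14,0],[16,5],[17,2],[19,0],[20,0],[22,5],[23,2],[25,5],[26,0],[27,0],[30,5],[31,2],[34,0],[36,0],[37,3],[39,6],[42,5],[43,2],[45,0],[46,3],[47,5],[48,0]]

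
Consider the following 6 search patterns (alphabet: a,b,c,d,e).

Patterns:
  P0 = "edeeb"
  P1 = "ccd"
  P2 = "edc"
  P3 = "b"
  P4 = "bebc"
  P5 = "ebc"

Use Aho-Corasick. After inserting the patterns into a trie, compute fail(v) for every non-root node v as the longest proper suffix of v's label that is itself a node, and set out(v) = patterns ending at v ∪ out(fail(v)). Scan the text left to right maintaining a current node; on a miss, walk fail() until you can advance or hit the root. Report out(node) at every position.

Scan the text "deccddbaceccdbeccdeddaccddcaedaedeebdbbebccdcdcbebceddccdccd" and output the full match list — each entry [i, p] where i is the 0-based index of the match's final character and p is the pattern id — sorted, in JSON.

Build:
Trie (insert patterns):
  0='ε' goto b→10 c→6 e→1
  1='e' goto b→14 d→2
  2='ed' goto c→9 e→3
  3='ede' goto e→4
  4='edee' goto b→5
  5='edeeb' goto ·  [P0 ends]
  6='c' goto c→7
  7='cc' goto d→8
  8='ccd' goto ·  [P1 ends]
  9='edc' goto ·  [P2 ends]
  10='b' goto e→11  [P3 ends]
  11='be' goto b→12
  12='beb' goto c→13
  13='bebc' goto ·  [P4 ends]
  14='eb' goto c→15
  15='ebc' goto ·  [P5 ends]

BFS fail/out derivation:
  fail(1) 'e': from fail(0)=0 chase 'e': 0 ⇒ 0;  out=∅∪out(0)=∅
  fail(6) 'c': from fail(0)=0 chase 'c': 0 ⇒ 0;  out=∅∪out(0)=∅
  fail(10) 'b': from fail(0)=0 chase 'b': 0 ⇒ 0;  out={3}∪out(0)={3}
  fail(2) 'ed': from fail(1)=0 chase 'd': 0 ⇒ 0;  out=∅∪out(0)=∅
  fail(7) 'cc': from fail(6)=0 chase 'c': 0 ⇒ 6;  out=∅∪out(6)=∅
  fail(11) 'be': from fail(10)=0 chase 'e': 0 ⇒ 1;  out=∅∪out(1)=∅
  fail(14) 'eb': from fail(1)=0 chase 'b': 0 ⇒ 10;  out=∅∪out(10)={3}
  fail(3) 'ede': from fail(2)=0 chase 'e': 0 ⇒ 1;  out=∅∪out(1)=∅
  fail(8) 'ccd': from fail(7)=6 chase 'd': 6→0 ⇒ 0;  out={1}∪out(0)={1}
  fail(9) 'edc': from fail(2)=0 chase 'c': 0 ⇒ 6;  out={2}∪out(6)={2}
  fail(12) 'beb': from fail(11)=1 chase 'b': 1 ⇒ 14;  out=∅∪out(14)={3}
  fail(15) 'ebc': from fail(14)=10 chase 'c': 10→0 ⇒ 6;  out={5}∪out(6)={5}
  fail(4) 'edee': from fail(3)=1 chase 'e': 1→0 ⇒ 1;  out=∅∪out(1)=∅
  fail(13) 'bebc': from fail(12)=14 chase 'c': 14 ⇒ 15;  out={4}∪out(15)={4,5}
  fail(5) 'edeeb': from fail(4)=1 chase 'b': 1 ⇒ 14;  out={0}∪out(14)={0,3}

Scan:
i=0 'd': node 0→0
i=1 'e': node 0→1
i=2 'c': node 1→6 (via fail)
i=3 'c': node 6→7
i=4 'd': node 7→8  ** P1@[2:4]
i=5 'd': node 8→0 (via fail)
i=6 'b': node 0→10  ** P3@[6:6]
i=7 'a': node 10→0 (via fail)
i=8 'c': node 0→6
i=9 'e': node 6→1 (via fail)
i=10 'c': node 1→6 (via fail)
i=11 'c': node 6→7
i=12 'd': node 7→8  ** P1@[10:12]
i=13 'b': node 8→10 (via fail)  ** P3@[13:13]
i=14 'e': node 10→11
i=15 'c': node 11→6 (via fail)
i=16 'c': node 6→7
i=17 'd': node 7→8  ** P1@[15:17]
i=18 'e': node 8→1 (via fail)
i=19 'd': node 1→2
i=20 'd': node 2→0 (via fail)
i=21 'a': node 0→0
i=22 'c': node 0→6
i=23 'c': node 6→7
i=24 'd': node 7→8  ** P1@[22:24]
i=25 'd': node 8→0 (via fail)
i=26 'c': node 0→6
i=27 'a': node 6→0 (via fail)
i=28 'e': node 0→1
i=29 'd': node 1→2
i=30 'a': node 2→0 (via fail)
i=31 'e': node 0→1
i=32 'd': node 1→2
i=33 'e': node 2→3
i=34 'e': node 3→4
i=35 'b': node 4→5  ** P0@[31:35],P3@[35:35]
i=36 'd': node 5→0 (via fail)
i=37 'b': node 0→10  ** P3@[37:37]
i=38 'b': node 10→10 (via fail)  ** P3@[38:38]
i=39 'e': node 10→11
i=40 'b': node 11→12  ** P3@[40:40]
i=41 'c': node 12→13  ** P4@[38:41],P5@[39:41]
i=42 'c': node 13→7 (via fail)
i=43 'd': node 7→8  ** P1@[41:43]
i=44 'c': node 8→6 (via fail)
i=45 'd': node 6→0 (via fail)
i=46 'c': node 0→6
i=47 'b': node 6→10 (via fail)  ** P3@[47:47]
i=48 'e': node 10→11
i=49 'b': node 11→12  ** P3@[49:49]
i=50 'c': node 12→13  ** P4@[47:50],P5@[48:50]
i=51 'e': node 13→1 (via fail)
i=52 'd': node 1→2
i=53 'd': node 2→0 (via fail)
i=54 'c': node 0→6
i=55 'c': node 6→7
i=56 'd': node 7→8  ** P1@[54:56]
i=57 'c': node 8→6 (via fail)
i=58 'c': node 6→7
i=59 'd': node 7→8  ** P1@[57:59]

Matches: [[4,1],[6,3],[12,1],[13,3],[17,1],[24,1],[35,0],[35,3],[37,3],[38,3],[40,3],[41,4],[41,5],[43,1],[47,3],[49,3],[50,4],[50,5],[56,1],[59,1]]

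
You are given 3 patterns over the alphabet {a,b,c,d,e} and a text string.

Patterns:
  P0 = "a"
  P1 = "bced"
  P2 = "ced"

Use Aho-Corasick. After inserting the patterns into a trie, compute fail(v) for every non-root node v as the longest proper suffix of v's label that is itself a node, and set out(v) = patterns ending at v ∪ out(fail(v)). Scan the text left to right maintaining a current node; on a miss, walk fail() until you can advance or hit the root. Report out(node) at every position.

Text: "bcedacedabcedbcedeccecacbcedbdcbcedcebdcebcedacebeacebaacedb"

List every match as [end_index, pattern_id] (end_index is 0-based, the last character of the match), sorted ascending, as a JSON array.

Build automaton:
Trie (insert patterns):
  n0 'ε': a→1 b→2 c→6
  n1 'a': ·  ←P0
  n2 'b': c→3
  n3 'bc': e→4
  n4 'bce': d→5
  n5 'bced': ·  ←P1
  n6 'c': e→7
  n7 'ce': d→8
  n8 'ced': ·  ←P2

Failure links (BFS by depth):
  n1('a'): parent n0 fail=0; on 'a' 0 → fail=0;  out {0}∪∅={0}
  n2('b'): parent n0 fail=0; on 'b' 0 → fail=0;  out ∅∪∅=∅
  n6('c'): parent n0 fail=0; on 'c' 0 → fail=0;  out ∅∪∅=∅
  n3('bc'): parent n2 fail=0; on 'c' 0 → fail=6;  out ∅∪∅=∅
  n7('ce'): parent n6 fail=0; on 'e' 0 → fail=0;  out ∅∪∅=∅
  n4('bce'): parent n3 fail=6; on 'e' 6 → fail=7;  out ∅∪∅=∅
  n8('ced'): parent n7 fail=0; on 'd' 0 → fail=0;  out {2}∪∅={2}
  n5('bced'): parent n4 fail=7; on 'd' 7 → fail=8;  out {1}∪{2}={1,2}

Run:
i=0 'b': node 0→2
i=1 'c': node 2→3
i=2 'e': node 3→4
i=3 'd': node 4→5  → match P1@[0:3],P2@[1:3]
i=4 'a': node 5→1 (via fail)  → match P0@[4:4]
i=5 'c': node 1→6 (via fail)
i=6 'e': node 6→7
i=7 'd': node 7→8  → match P2@[5:7]
i=8 'a': node 8→1 (via fail)  → match P0@[8:8]
i=9 'b': node 1→2 (via fail)
i=10 'c': node 2→3
i=11 'e': node 3→4
i=12 'd': node 4→5  → match P1@[9:12],P2@[10:12]
i=13 'b': node 5→2 (via fail)
i=14 'c': node 2→3
i=15 'e': node 3→4
i=16 'd': node 4→5  → match P1@[13:16],P2@[14:16]
i=17 'e': node 5→0 (via fail)
i=18 'c': node 0→6
i=19 'c': node 6→6 (via fail)
i=20 'e': node 6→7
i=21 'c': node 7→6 (via fail)
i=22 'a': node 6→1 (via fail)  → match P0@[22:22]
i=23 'c': node 1→6 (via fail)
i=24 'b': node 6→2 (via fail)
i=25 'c': node 2→3
i=26 'e': node 3→4
i=27 'd': node 4→5  → match P1@[24:27],P2@[25:27]
i=28 'b': node 5→2 (via fail)
i=29 'd': node 2→0 (via fail)
i=30 'c': node 0→6
i=31 'b': node 6→2 (via fail)
i=32 'c': node 2→3
i=33 'e': node 3→4
i=34 'd': node 4→5  → match P1@[31:34],P2@[32:34]
i=35 'c': node 5→6 (via fail)
i=36 'e': node 6→7
i=37 'b': node 7→2 (via fail)
i=38 'd': node 2→0 (via fail)
i=39 'c': node 0→6
i=40 'e': node 6→7
i=41 'b': node 7→2 (via fail)
i=42 'c': node 2→3
i=43 'e': node 3→4
i=44 'd': node 4→5  → match P1@[41:44],P2@[42:44]
i=45 'a': node 5→1 (via fail)  → match P0@[45:45]
i=46 'c': node 1→6 (via fail)
i=47 'e': node 6→7
i=48 'b': node 7→2 (via fail)
i=49 'e': node 2→0 (via fail)
i=50 'a': node 0→1  → match P0@[50:50]
i=51 'c': node 1→6 (via fail)
i=52 'e': node 6→7
i=53 'b': node 7→2 (via fail)
i=54 'a': node 2→1 (via fail)  → match P0@[54:54]
i=55 'a': node 1→1 (via fail)  → match P0@[55:55]
i=56 'c': node 1→6 (via fail)
i=57 'e': node 6→7
i=58 'd': node 7→8  → match P2@[56:58]
i=59 'b': node 8→2 (via fail)

All matches (sorted): [[3,1],[3,2],[4,0],[7,2],[8,0],[12,1],[12,2],[16,1],[16,2],[22,0],[27,1],[27,2],[34,1],[34,2],[44,1],[44,2],[45,0],[50,0],[54,0],[55,0],[58,2]]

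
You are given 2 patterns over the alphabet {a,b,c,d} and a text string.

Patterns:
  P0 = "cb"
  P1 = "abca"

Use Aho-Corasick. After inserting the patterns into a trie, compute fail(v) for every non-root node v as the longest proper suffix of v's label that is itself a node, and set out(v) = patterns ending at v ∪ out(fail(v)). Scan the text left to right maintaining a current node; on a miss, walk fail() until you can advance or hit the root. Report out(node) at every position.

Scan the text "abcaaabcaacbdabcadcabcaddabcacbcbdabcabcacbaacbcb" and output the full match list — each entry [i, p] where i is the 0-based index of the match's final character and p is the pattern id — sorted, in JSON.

Build automaton:
Trie (insert patterns):
  n0 'ε': a→3 c→1
  n1 'c': b→2
  n2 'cb': ·  ←P0
  n3 'a': b→4
  n4 'ab': c→5
  n5 'abc': a→6
  n6 'abca': ·  ←P1

BFS fail/out derivation:
  fail(1) 'c': from fail(0)=0 chase 'c': 0 ⇒ 0;  out=∅∪out(0)=∅
  fail(3) 'a': from fail(0)=0 chase 'a': 0 ⇒ 0;  out=∅∪out(0)=∅
  fail(2) 'cb': from fail(1)=0 chase 'b': 0 ⇒ 0;  out={0}∪out(0)={0}
  fail(4) 'ab': from fail(3)=0 chase 'b': 0 ⇒ 0;  out=∅∪out(0)=∅
  fail(5) 'abc': from fail(4)=0 chase 'c': 0 ⇒ 1;  out=∅∪out(1)=∅
  fail(6) 'abca': from fail(5)=1 chase 'a': 1→0 ⇒ 3;  out={1}∪out(3)={1}

Text stream:
i=0 'a': node 0→3
i=1 'b': node 3→4
i=2 'c': node 4→5
i=3 'a': node 5→6  ** P1@[0:3]
i=4 'a': node 6→3 ·f
i=5 'a': node 3→3 ·f
i=6 'b': node 3→4
i=7 'c': node 4→5
i=8 'a': node 5→6  ** P1@[5:8]
i=9 'a': node 6→3 ·f
i=10 'c': node 3→1 ·f
i=11 'b': node 1→2  ** P0@[10:11]
i=12 'd': node 2→0 ·f
i=13 'a': node 0→3
i=14 'b': node 3→4
i=15 'c': node 4→5
i=16 'a': node 5→6  ** P1@[13:16]
i=17 'd': node 6→0 ·f
i=18 'c': node 0→1
i=19 'a': node 1→3 ·f
i=20 'b': node 3→4
i=21 'c': node 4→5
i=22 'a': node 5→6  ** P1@[19:22]
i=23 'd': node 6→0 ·f
i=24 'd': node 0→0
i=25 'a': node 0→3
i=26 'b': node 3→4
i=27 'c': node 4→5
i=28 'a': node 5→6  ** P1@[25:28]
i=29 'c': node 6→1 ·f
i=30 'b': node 1→2  ** P0@[29:30]
i=31 'c': node 2→1 ·f
i=32 'b': node 1→2  ** P0@[31:32]
i=33 'd': node 2→0 ·f
i=34 'a': node 0→3
i=35 'b': node 3→4
i=36 'c': node 4→5
i=37 'a': node 5→6  ** P1@[34:37]
i=38 'b': node 6→4 ·f
i=39 'c': node 4→5
i=40 'a': node 5→6  ** P1@[37:40]
i=41 'c': node 6→1 ·f
i=42 'b': node 1→2  ** P0@[41:42]
i=43 'a': node 2→3 ·f
i=44 'a': node 3→3 ·f
i=45 'c': node 3→1 ·f
i=46 'b': node 1→2  ** P0@[45:46]
i=47 'c': node 2→1 ·f
i=48 'b': node 1→2  ** P0@[47:48]

Matches: [[3,1],[8,1],[11,0],[16,1],[22,1],[28,1],[30,0],[32,0],[37,1],[40,1],[42,0],[46,0],[48,0]]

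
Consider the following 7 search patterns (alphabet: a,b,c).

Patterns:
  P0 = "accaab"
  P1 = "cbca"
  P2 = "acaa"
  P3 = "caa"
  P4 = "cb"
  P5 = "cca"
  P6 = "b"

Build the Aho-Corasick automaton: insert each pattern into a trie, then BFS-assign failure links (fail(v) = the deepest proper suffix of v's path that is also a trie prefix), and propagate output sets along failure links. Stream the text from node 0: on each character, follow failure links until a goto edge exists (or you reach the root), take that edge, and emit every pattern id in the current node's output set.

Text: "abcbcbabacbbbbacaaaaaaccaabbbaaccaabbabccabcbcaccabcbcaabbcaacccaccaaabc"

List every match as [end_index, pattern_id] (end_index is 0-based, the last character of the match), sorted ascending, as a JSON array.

Build:
Trie nodes:
  n0 'ε': a→1 b→17 c→7
  n1 'a': c→2
  n2 'ac': a→11 c→3
  n3 'acc': a→4
  n4 'acca': a→5
  n5 'accaa': b→6
  n6 'accaab': ·  ←P0
  n7 'c': a→13 b→8 c→15
  n8 'cb': c→9  ←P4
  n9 'cbc': a→10
  n10 'cbca': ·  ←P1
  n11 'aca': a→12
  n12 'acaa': ·  ←P2
  n13 'ca': a→14
  n14 'caa': ·  ←P3
  n15 'cc': a→16
  n16 'cca': ·  ←P5
  n17 'b': ·  ←P6

BFS fail/out derivation:
  n1('a'): parent n0 fail=0; on 'a' 0 → fail=0;  out ∅∪∅=∅
  n7('c'): parent n0 fail=0; on 'c' 0 → fail=0;  out ∅∪∅=∅
  n17('b'): parent n0 fail=0; on 'b' 0 → fail=0;  out {6}∪∅={6}
  n2('ac'): parent n1 fail=0; on 'c' 0 → fail=7;  out ∅∪∅=∅
  n8('cb'): parent n7 fail=0; on 'b' 0 → fail=17;  out {4}∪{6}={4,6}
  n13('ca'): parent n7 fail=0; on 'a' 0 → fail=1;  out ∅∪∅=∅
  n15('cc'): parent n7 fail=0; on 'c' 0 → fail=7;  out ∅∪∅=∅
  n3('acc'): parent n2 fail=7; on 'c' 7 → fail=15;  out ∅∪∅=∅
  n9('cbc'): parent n8 fail=17; on 'c' 17→0 → fail=7;  out ∅∪∅=∅
  n11('aca'): parent n2 fail=7; on 'a' 7 → fail=13;  out ∅∪∅=∅
  n14('caa'): parent n13 fail=1; on 'a' 1→0 → fail=1;  out {3}∪∅={3}
  n16('cca'): parent n15 fail=7; on 'a' 7 → fail=13;  out {5}∪∅={5}
  n4('acca'): parent n3 fail=15; on 'a' 15 → fail=16;  out ∅∪{5}={5}
  n10('cbca'): parent n9 fail=7; on 'a' 7 → fail=13;  out {1}∪∅={1}
  n12('acaa'): parent n11 fail=13; on 'a' 13 → fail=14;  out {2}∪{3}={2,3}
  n5('accaa'): parent n4 fail=16; on 'a' 16→13 → fail=14;  out ∅∪{3}={3}
  n6('accaab'): parent n5 fail=14; on 'b' 14→1→0 → fail=17;  out {0}∪{6}={0,6}

Text stream:
i=0 'a': node 0→1
i=1 'b': node 1→17 (via fail)  ** P6@[1:1]
i=2 'c': node 17→7 (via fail)
i=3 'b': node 7→8  ** P4@[2:3],P6@[3:3]
i=4 'c': node 8→9
i=5 'b': node 9→8 (via fail)  ** P4@[4:5],P6@[5:5]
i=6 'a': node 8→1 (via fail)
i=7 'b': node 1→17 (via fail)  ** P6@[7:7]
i=8 'a': node 17→1 (via fail)
i=9 'c': node 1→2
i=10 'b': node 2→8 (via fail)  ** P4@[9:10],P6@[10:10]
i=11 'b': node 8→17 (via fail)  ** P6@[11:11]
i=12 'b': node 17→17 (via fail)  ** P6@[12:12]
i=13 'b': node 17→17 (via fail)  ** P6@[13:13]
i=14 'a': node 17→1 (via fail)
i=15 'c': node 1→2
i=16 'a': node 2→11
i=17 'a': node 11→12  ** P2@[14:17],P3@[15:17]
i=18 'a': node 12→1 (via fail)
i=19 'a': node 1→1 (via fail)
i=20 'a': node 1→1 (via fail)
i=21 'a': node 1→1 (via fail)
i=22 'c': node 1→2
i=23 'c': node 2→3
i=24 'a': node 3→4  ** P5@[22:24]
i=25 'a': node 4→5  ** P3@[23:25]
i=26 'b': node 5→6  ** P0@[21:26],P6@[26:26]
i=27 'b': node 6→17 (via fail)  ** P6@[27:27]
i=28 'b': node 17→17 (via fail)  ** P6@[28:28]
i=29 'a': node 17→1 (via fail)
i=30 'a': node 1→1 (via fail)
i=31 'c': node 1→2
i=32 'c': node 2→3
i=33 'a': node 3→4  ** P5@[31:33]
i=34 'a': node 4→5  ** P3@[32:34]
i=35 'b': node 5→6  ** P0@[30:35],P6@[35:35]
i=36 'b': node 6→17 (via fail)  ** P6@[36:36]
i=37 'a': node 17→1 (via fail)
i=38 'b': node 1→17 (via fail)  ** P6@[38:38]
i=39 'c': node 17→7 (via fail)
i=40 'c': node 7→15
i=41 'a': node 15→16  ** P5@[39:41]
i=42 'b': node 16→17 (via fail)  ** P6@[42:42]
i=43 'c': node 17→7 (via fail)
i=44 'b': node 7→8  ** P4@[43:44],P6@[44:44]
i=45 'c': node 8→9
i=46 'a': node 9→10  ** P1@[43:46]
i=47 'c': node 10→2 (via fail)
i=48 'c': node 2→3
i=49 'a': node 3→4  ** P5@[47:49]
i=50 'b': node 4→17 (via fail)  ** P6@[50:50]
i=51 'c': node 17→7 (via fail)
i=52 'b': node 7→8  ** P4@[51:52],P6@[52:52]
i=53 'c': node 8→9
i=54 'a': node 9→10  ** P1@[51:54]
i=55 'a': node 10→14 (via fail)  ** P3@[53:55]
i=56 'b': node 14→17 (via fail)  ** P6@[56:56]
i=57 'b': node 17→17 (via fail)  ** P6@[57:57]
i=58 'c': node 17→7 (via fail)
i=59 'a': node 7→13
i=60 'a': node 13→14  ** P3@[58:60]
i=61 'c': node 14→2 (via fail)
i=62 'c': node 2→3
i=63 'c': node 3→15 (via fail)
i=64 'a': node 15→16  ** P5@[62:64]
i=65 'c': node 16→2 (via fail)
i=66 'c': node 2→3
i=67 'a': node 3→4  ** P5@[65:67]
i=68 'a': node 4→5  ** P3@[66:68]
i=69 'a': node 5→1 (via fail)
i=70 'b': node 1→17 (via fail)  ** P6@[70:70]
i=71 'c': node 17→7 (via fail)

Matches: [[1,6],[3,4],[3,6],[5,4],[5,6],[7,6],[10,4],[10,6],[11,6],[12,6],[13,6],[17,2],[17,3],[24,5],[25,3],[26,0],[26,6],[27,6],[28,6],[33,5],[34,3],[35,0],[35,6],[36,6],[38,6],[41,5],[42,6],[44,4],[44,6],[46,1],[49,5],[50,6],[52,4],[52,6],[54,1],[55,3],[56,6],[57,6],[60,3],[64,5],[67,5],[68,3],[70,6]]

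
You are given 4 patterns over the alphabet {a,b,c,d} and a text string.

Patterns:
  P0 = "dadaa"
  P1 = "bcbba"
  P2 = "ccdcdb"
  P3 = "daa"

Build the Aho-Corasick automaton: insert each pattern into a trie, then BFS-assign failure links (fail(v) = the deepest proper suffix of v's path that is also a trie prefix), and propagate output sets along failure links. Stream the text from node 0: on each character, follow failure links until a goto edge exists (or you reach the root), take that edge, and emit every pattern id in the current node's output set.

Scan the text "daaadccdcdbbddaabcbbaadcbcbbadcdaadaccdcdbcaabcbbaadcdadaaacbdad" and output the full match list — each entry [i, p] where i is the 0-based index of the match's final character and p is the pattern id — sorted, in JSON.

Build automaton:
Trie (insert patterns):
  0='ε' goto b→6 c→11 d→1
  1='d' goto a→2
  2='da' goto a→17 d→3
  3='dad' goto a→4
  4='dada' goto a→5
  5='dadaa' goto ·  [P0 ends]
  6='b' goto c→7
  7='bc' goto b→8
  8='bcb' goto b→9
  9='bcbb' goto a→10
  10='bcbba' goto ·  [P1 ends]
  11='c' goto c→12
  12='cc' goto d→13
  13='ccd' goto c→14
  14='ccdc' goto d→15
  15='ccdcd' goto b→16
  16='ccdcdb' goto ·  [P2 ends]
  17='daa' goto ·  [P3 ends]

BFS fail/out derivation:
  n1('d'): parent n0 fail=0; on 'd' 0 → fail=0;  out ∅∪∅=∅
  n6('b'): parent n0 fail=0; on 'b' 0 → fail=0;  out ∅∪∅=∅
  n11('c'): parent n0 fail=0; on 'c' 0 → fail=0;  out ∅∪∅=∅
  n2('da'): parent n1 fail=0; on 'a' 0 → fail=0;  out ∅∪∅=∅
  n7('bc'): parent n6 fail=0; on 'c' 0 → fail=11;  out ∅∪∅=∅
  n12('cc'): parent n11 fail=0; on 'c' 0 → fail=11;  out ∅∪∅=∅
  n3('dad'): parent n2 fail=0; on 'd' 0 → fail=1;  out ∅∪∅=∅
  n8('bcb'): parent n7 fail=11; on 'b' 11→0 → fail=6;  out ∅∪∅=∅
  n13('ccd'): parent n12 fail=11; on 'd' 11→0 → fail=1;  out ∅∪∅=∅
  n17('daa'): parent n2 fail=0; on 'a' 0 → fail=0;  out {3}∪∅={3}
  n4('dada'): parent n3 fail=1; on 'a' 1 → fail=2;  out ∅∪∅=∅
  n9('bcbb'): parent n8 fail=6; on 'b' 6→0 → fail=6;  out ∅∪∅=∅
  n14('ccdc'): parent n13 fail=1; on 'c' 1→0 → fail=11;  out ∅∪∅=∅
  n5('dadaa'): parent n4 fail=2; on 'a' 2 → fail=17;  out {0}∪{3}={0,3}
  n10('bcbba'): parent n9 fail=6; on 'a' 6→0 → fail=0;  out {1}∪∅={1}
  n15('ccdcd'): parent n14 fail=11; on 'd' 11→0 → fail=1;  out ∅∪∅=∅
  n16('ccdcdb'): parent n15 fail=1; on 'b' 1→0 → fail=6;  out {2}∪∅={2}

Run:
[0] read 'd'  n0⇒n1
[1] read 'a'  n1⇒n2
[2] read 'a'  n2⇒n17  → match P3@[0:2]
[3] read 'a'  n17⇒n0 (via fail)
[4] read 'd'  n0⇒n1
[5] read 'c'  n1⇒n11 (via fail)
[6] read 'c'  n11⇒n12
[7] read 'd'  n12⇒n13
[8] read 'c'  n13⇒n14
[9] read 'd'  n14⇒n15
[10] read 'b'  n15⇒n16  → match P2@[5:10]
[11] read 'b'  n16⇒n6 (via fail)
[12] read 'd'  n6⇒n1 (via fail)
[13] read 'd'  n1⇒n1 (via fail)
[14] read 'a'  n1⇒n2
[15] read 'a'  n2⇒n17  → match P3@[13:15]
[16] read 'b'  n17⇒n6 (via fail)
[17] read 'c'  n6⇒n7
[18] read 'b'  n7⇒n8
[19] read 'b'  n8⇒n9
[20] read 'a'  n9⇒n10  → match P1@[16:20]
[21] read 'a'  n10⇒n0 (via fail)
[22] read 'd'  n0⇒n1
[23] read 'c'  n1⇒n11 (via fail)
[24] read 'b'  n11⇒n6 (via fail)
[25] read 'c'  n6⇒n7
[26] read 'b'  n7⇒n8
[27] read 'b'  n8⇒n9
[28] read 'a'  n9⇒n10  → match P1@[24:28]
[29] read 'd'  n10⇒n1 (via fail)
[30] read 'c'  n1⇒n11 (via fail)
[31] read 'd'  n11⇒n1 (via fail)
[32] read 'a'  n1⇒n2
[33] read 'a'  n2⇒n17  → match P3@[31:33]
[34] read 'd'  n17⇒n1 (via fail)
[35] read 'a'  n1⇒n2
[36] read 'c'  n2⇒n11 (via fail)
[37] read 'c'  n11⇒n12
[38] read 'd'  n12⇒n13
[39] read 'c'  n13⇒n14
[40] read 'd'  n14⇒n15
[41] read 'b'  n15⇒n16  → match P2@[36:41]
[42] read 'c'  n16⇒n7 (via fail)
[43] read 'a'  n7⇒n0 (via fail)
[44] read 'a'  n0⇒n0
[45] read 'b'  n0⇒n6
[46] read 'c'  n6⇒n7
[47] read 'b'  n7⇒n8
[48] read 'b'  n8⇒n9
[49] read 'a'  n9⇒n10  → match P1@[45:49]
[50] read 'a'  n10⇒n0 (via fail)
[51] read 'd'  n0⇒n1
[52] read 'c'  n1⇒n11 (via fail)
[53] read 'd'  n11⇒n1 (via fail)
[54] read 'a'  n1⇒n2
[55] read 'd'  n2⇒n3
[56] read 'a'  n3⇒n4
[57] read 'a'  n4⇒n5  → match P0@[53:57],P3@[55:57]
[58] read 'a'  n5⇒n0 (via fail)
[59] read 'c'  n0⇒n11
[60] read 'b'  n11⇒n6 (via fail)
[61] read 'd'  n6⇒n1 (via fail)
[62] read 'a'  n1⇒n2
[63] read 'd'  n2⇒n3

Result: [[2,3],[10,2],[15,3],[20,1],[28,1],[33,3],[41,2],[49,1],[57,0],[57,3]]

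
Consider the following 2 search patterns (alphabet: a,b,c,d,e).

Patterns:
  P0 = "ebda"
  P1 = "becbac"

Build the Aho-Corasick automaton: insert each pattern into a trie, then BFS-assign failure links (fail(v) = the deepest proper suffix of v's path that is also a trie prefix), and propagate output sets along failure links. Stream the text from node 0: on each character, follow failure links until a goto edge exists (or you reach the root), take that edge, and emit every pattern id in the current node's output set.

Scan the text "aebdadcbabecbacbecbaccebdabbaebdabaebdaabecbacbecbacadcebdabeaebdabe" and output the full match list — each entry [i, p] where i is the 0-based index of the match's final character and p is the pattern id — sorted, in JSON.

Build automaton:
Trie (insert patterns):
  0='ε' goto b→5 e→1
  1='e' goto b→2
  2='eb' goto d→3
  3='ebd' goto a→4
  4='ebda' goto ·  ←P0
  5='b' goto e→6
  6='be' goto c→7
  7='bec' goto b→8
  8='becb' goto a→9
  9='becba' goto c→10
  10='becbac' goto ·  ←P1

Failure links (BFS by depth):
  fail(1) 'e': from fail(0)=0 chase 'e': 0 ⇒ 0;  out=∅∪out(0)=∅
  fail(5) 'b': from fail(0)=0 chase 'b': 0 ⇒ 0;  out=∅∪out(0)=∅
  fail(2) 'eb': from fail(1)=0 chase 'b': 0 ⇒ 5;  out=∅∪out(5)=∅
  fail(6) 'be': from fail(5)=0 chase 'e': 0 ⇒ 1;  out=∅∪out(1)=∅
  fail(3) 'ebd': from fail(2)=5 chase 'd': 5→0 ⇒ 0;  out=∅∪out(0)=∅
  fail(7) 'bec': from fail(6)=1 chase 'c': 1→0 ⇒ 0;  out=∅∪out(0)=∅
  fail(4) 'ebda': from fail(3)=0 chase 'a': 0 ⇒ 0;  out={0}∪out(0)={0}
  fail(8) 'becb': from fail(7)=0 chase 'b': 0 ⇒ 5;  out=∅∪out(5)=∅
  fail(9) 'becba': from fail(8)=5 chase 'a': 5→0 ⇒ 0;  out=∅∪out(0)=∅
  fail(10) 'becbac': from fail(9)=0 chase 'c': 0 ⇒ 0;  out={1}∪out(0)={1}

Text stream:
[0] read 'a'  n0⇒n0
[1] read 'e'  n0⇒n1
[2] read 'b'  n1⇒n2
[3] read 'd'  n2⇒n3
[4] read 'a'  n3⇒n4  emit P0@[1:4]
[5] read 'd'  n4⇒n0 (via fail)
[6] read 'c'  n0⇒n0
[7] read 'b'  n0⇒n5
[8] read 'a'  n5⇒n0 (via fail)
[9] read 'b'  n0⇒n5
[10] read 'e'  n5⇒n6
[11] read 'c'  n6⇒n7
[12] read 'b'  n7⇒n8
[13] read 'a'  n8⇒n9
[14] read 'c'  n9⇒n10  emit P1@[9:14]
[15] read 'b'  n10⇒n5 (via fail)
[16] read 'e'  n5⇒n6
[17] read 'c'  n6⇒n7
[18] read 'b'  n7⇒n8
[19] read 'a'  n8⇒n9
[20] read 'c'  n9⇒n10  emit P1@[15:20]
[21] read 'c'  n10⇒n0 (via fail)
[22] read 'e'  n0⇒n1
[23] read 'b'  n1⇒n2
[24] read 'd'  n2⇒n3
[25] read 'a'  n3⇒n4  emit P0@[22:25]
[26] read 'b'  n4⇒n5 (via fail)
[27] read 'b'  n5⇒n5 (via fail)
[28] read 'a'  n5⇒n0 (via fail)
[29] read 'e'  n0⇒n1
[30] read 'b'  n1⇒n2
[31] read 'd'  n2⇒n3
[32] read 'a'  n3⇒n4  emit P0@[29:32]
[33] read 'b'  n4⇒n5 (via fail)
[34] read 'a'  n5⇒n0 (via fail)
[35] read 'e'  n0⇒n1
[36] read 'b'  n1⇒n2
[37] read 'd'  n2⇒n3
[38] read 'a'  n3⇒n4  emit P0@[35:38]
[39] read 'a'  n4⇒n0 (via fail)
[40] read 'b'  n0⇒n5
[41] read 'e'  n5⇒n6
[42] read 'c'  n6⇒n7
[43] read 'b'  n7⇒n8
[44] read 'a'  n8⇒n9
[45] read 'c'  n9⇒n10  emit P1@[40:45]
[46] read 'b'  n10⇒n5 (via fail)
[47] read 'e'  n5⇒n6
[48] read 'c'  n6⇒n7
[49] read 'b'  n7⇒n8
[50] read 'a'  n8⇒n9
[51] read 'c'  n9⇒n10  emit P1@[46:51]
[52] read 'a'  n10⇒n0 (via fail)
[53] read 'd'  n0⇒n0
[54] read 'c'  n0⇒n0
[55] read 'e'  n0⇒n1
[56] read 'b'  n1⇒n2
[57] read 'd'  n2⇒n3
[58] read 'a'  n3⇒n4  emit P0@[55:58]
[59] read 'b'  n4⇒n5 (via fail)
[60] read 'e'  n5⇒n6
[61] read 'a'  n6⇒n0 (via fail)
[62] read 'e'  n0⇒n1
[63] read 'b'  n1⇒n2
[64] read 'd'  n2⇒n3
[65] read 'a'  n3⇒n4  emit P0@[62:65]
[66] read 'b'  n4⇒n5 (via fail)
[67] read 'e'  n5⇒n6

Matches: [[4,0],[14,1],[20,1],[25,0],[32,0],[38,0],[45,1],[51,1],[58,0],[65,0]]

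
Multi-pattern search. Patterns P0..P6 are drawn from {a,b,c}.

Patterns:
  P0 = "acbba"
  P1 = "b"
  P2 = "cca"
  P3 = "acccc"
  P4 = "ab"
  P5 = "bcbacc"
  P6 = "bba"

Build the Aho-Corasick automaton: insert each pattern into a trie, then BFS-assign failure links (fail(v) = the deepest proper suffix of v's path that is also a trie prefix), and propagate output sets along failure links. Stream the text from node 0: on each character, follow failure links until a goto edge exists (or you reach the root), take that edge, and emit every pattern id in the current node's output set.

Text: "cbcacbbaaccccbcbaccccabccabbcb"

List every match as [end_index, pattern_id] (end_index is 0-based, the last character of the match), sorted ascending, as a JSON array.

Construct AC machine:
Trie (insert patterns):
  0='ε' goto a→1 b→6 c→7
  1='a' goto b→13 c→2
  2='ac' goto b→3 c→10
  3='acb' goto b→4
  4='acbb' goto a→5
  5='acbba' goto ·  ←P0
  6='b' goto b→19 c→14  ←P1
  7='c' goto c→8
  8='cc' goto a→9
  9='cca' goto ·  ←P2
  10='acc' goto c→11
  11='accc' goto c→12
  12='acccc' goto ·  ←P3
  13='ab' goto ·  ←P4
  14='bc' goto b→15
  15='bcb' goto a→16
  16='bcba' goto c→17
  17='bcbac' goto c→18
  18='bcbacc' goto ·  ←P5
  19='bb' goto a→20
  20='bba' goto ·  ←P6

BFS fail/out derivation:
  n1('a'): parent n0 fail=0; on 'a' 0 → fail=0;  out ∅∪∅=∅
  n6('b'): parent n0 fail=0; on 'b' 0 → fail=0;  out {1}∪∅={1}
  n7('c'): parent n0 fail=0; on 'c' 0 → fail=0;  out ∅∪∅=∅
  n2('ac'): parent n1 fail=0; on 'c' 0 → fail=7;  out ∅∪∅=∅
  n8('cc'): parent n7 fail=0; on 'c' 0 → fail=7;  out ∅∪∅=∅
  n13('ab'): parent n1 fail=0; on 'b' 0 → fail=6;  out {4}∪{1}={1,4}
  n14('bc'): parent n6 fail=0; on 'c' 0 → fail=7;  out ∅∪∅=∅
  n19('bb'): parent n6 fail=0; on 'b' 0 → fail=6;  out ∅∪{1}={1}
  n3('acb'): parent n2 fail=7; on 'b' 7→0 → fail=6;  out ∅∪{1}={1}
  n9('cca'): parent n8 fail=7; on 'a' 7→0 → fail=1;  out {2}∪∅={2}
  n10('acc'): parent n2 fail=7; on 'c' 7 → fail=8;  out ∅∪∅=∅
  n15('bcb'): parent n14 fail=7; on 'b' 7→0 → fail=6;  out ∅∪{1}={1}
  n20('bba'): parent n19 fail=6; on 'a' 6→0 → fail=1;  out {6}∪∅={6}
  n4('acbb'): parent n3 fail=6; on 'b' 6 → fail=19;  out ∅∪{1}={1}
  n11('accc'): parent n10 fail=8; on 'c' 8→7 → fail=8;  out ∅∪∅=∅
  n16('bcba'): parent n15 fail=6; on 'a' 6→0 → fail=1;  out ∅∪∅=∅
  n5('acbba'): parent n4 fail=19; on 'a' 19 → fail=20;  out {0}∪{6}={0,6}
  n12('acccc'): parent n11 fail=8; on 'c' 8→7 → fail=8;  out {3}∪∅={3}
  n17('bcbac'): parent n16 fail=1; on 'c' 1 → fail=2;  out ∅∪∅=∅
  n18('bcbacc'): parent n17 fail=2; on 'c' 2 → fail=10;  out {5}∪∅={5}

Scan:
[0] read 'c'  n0⇒n7
[1] read 'b'  n7⇒n6 (via fail)  emit P1@[1:1]
[2] read 'c'  n6⇒n14
[3] read 'a'  n14⇒n1 (via fail)
[4] read 'c'  n1⇒n2
[5] read 'b'  n2⇒n3  emit P1@[5:5]
[6] read 'b'  n3⇒n4  emit P1@[6:6]
[7] read 'a'  n4⇒n5  emit P0@[3:7],P6@[5:7]
[8] read 'a'  n5⇒n1 (via fail)
[9] read 'c'  n1⇒n2
[10] read 'c'  n2⇒n10
[11] read 'c'  n10⇒n11
[12] read 'c'  n11⇒n12  emit P3@[8:12]
[13] read 'b'  n12⇒n6 (via fail)  emit P1@[13:13]
[14] read 'c'  n6⇒n14
[15] read 'b'  n14⇒n15  emit P1@[15:15]
[16] read 'a'  n15⇒n16
[17] read 'c'  n16⇒n17
[18] read 'c'  n17⇒n18  emit P5@[13:18]
[19] read 'c'  n18⇒n11 (via fail)
[20] read 'c'  n11⇒n12  emit P3@[16:20]
[21] read 'a'  n12⇒n9 (via fail)  emit P2@[19:21]
[22] read 'b'  n9⇒n13 (via fail)  emit P1@[22:22],P4@[21:22]
[23] read 'c'  n13⇒n14 (via fail)
[24] read 'c'  n14⇒n8 (via fail)
[25] read 'a'  n8⇒n9  emit P2@[23:25]
[26] read 'b'  n9⇒n13 (via fail)  emit P1@[26:26],P4@[25:26]
[27] read 'b'  n13⇒n19 (via fail)  emit P1@[27:27]
[28] read 'c'  n19⇒n14 (via fail)
[29] read 'b'  n14⇒n15  emit P1@[29:29]

Matches: [[1,1],[5,1],[6,1],[7,0],[7,6],[12,3],[13,1],[15,1],[18,5],[20,3],[21,2],[22,1],[22,4],[25,2],[26,1],[26,4],[27,1],[29,1]]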